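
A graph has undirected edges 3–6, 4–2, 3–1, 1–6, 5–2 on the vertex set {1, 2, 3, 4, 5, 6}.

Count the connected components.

2

From 1: component {1, 3, 6}.
From 2: component {2, 4, 5}.
That's 2 components.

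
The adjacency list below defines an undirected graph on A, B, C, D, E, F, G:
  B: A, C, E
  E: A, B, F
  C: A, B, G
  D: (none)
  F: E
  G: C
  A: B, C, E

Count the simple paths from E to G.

4

E–A–B–C–G
E–A–C–G
E–B–A–C–G
E–B–C–G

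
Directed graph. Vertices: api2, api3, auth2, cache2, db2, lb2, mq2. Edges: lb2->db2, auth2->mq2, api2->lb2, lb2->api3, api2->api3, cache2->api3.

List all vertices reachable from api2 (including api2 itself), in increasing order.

Start at api2.
Its neighbours: api3, lb2.
Then their neighbours: db2.
Nothing further is reachable.

api2, api3, db2, lb2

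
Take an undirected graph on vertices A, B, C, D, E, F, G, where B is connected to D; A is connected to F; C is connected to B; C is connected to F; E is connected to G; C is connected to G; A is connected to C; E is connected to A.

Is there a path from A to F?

Yes

Explore from A.
Distance 1: reach C, E, F.
Found F.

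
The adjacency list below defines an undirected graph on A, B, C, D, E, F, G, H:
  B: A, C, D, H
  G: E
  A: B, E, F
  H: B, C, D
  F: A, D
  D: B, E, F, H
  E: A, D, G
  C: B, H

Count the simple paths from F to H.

F–A–B–C–H
F–A–B–D–H
F–A–B–H
F–A–E–D–B–C–H
F–A–E–D–B–H
F–A–E–D–H
F–D–B–C–H
F–D–B–H
F–D–E–A–B–C–H
F–D–E–A–B–H
F–D–H

11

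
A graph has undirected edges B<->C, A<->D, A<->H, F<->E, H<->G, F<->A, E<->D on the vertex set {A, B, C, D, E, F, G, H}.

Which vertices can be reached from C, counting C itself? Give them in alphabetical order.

B, C

Start at C.
Its neighbours: B.
Nothing further is reachable.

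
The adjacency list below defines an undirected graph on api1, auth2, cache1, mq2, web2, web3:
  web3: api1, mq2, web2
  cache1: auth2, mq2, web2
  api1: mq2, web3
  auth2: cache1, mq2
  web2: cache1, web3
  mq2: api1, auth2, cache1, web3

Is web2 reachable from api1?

Explore from api1.
Distance 1: reach mq2, web3.
Distance 2: reach auth2, cache1, web2.
Found web2.

Yes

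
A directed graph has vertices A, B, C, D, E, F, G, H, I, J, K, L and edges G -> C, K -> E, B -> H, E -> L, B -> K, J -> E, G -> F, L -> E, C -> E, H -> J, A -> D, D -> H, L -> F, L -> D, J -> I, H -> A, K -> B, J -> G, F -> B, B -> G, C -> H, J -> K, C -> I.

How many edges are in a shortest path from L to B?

Distance 0: L.
Distance 1: D, E, F.
Distance 2: B, H — contains B.

2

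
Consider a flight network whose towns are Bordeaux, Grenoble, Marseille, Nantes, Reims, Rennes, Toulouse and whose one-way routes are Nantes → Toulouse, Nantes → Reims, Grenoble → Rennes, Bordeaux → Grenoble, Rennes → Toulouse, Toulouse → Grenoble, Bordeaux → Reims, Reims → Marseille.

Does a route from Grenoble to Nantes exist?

No

Explore from Grenoble.
Distance 1: reach Rennes.
Distance 2: reach Toulouse.
The search from Grenoble is exhausted; no directed path reaches Nantes.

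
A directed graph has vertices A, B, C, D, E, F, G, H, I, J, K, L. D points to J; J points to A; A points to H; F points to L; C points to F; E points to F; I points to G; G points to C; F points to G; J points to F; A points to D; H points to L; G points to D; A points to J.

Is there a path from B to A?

No

B has no outgoing edges, so nothing is reachable from it.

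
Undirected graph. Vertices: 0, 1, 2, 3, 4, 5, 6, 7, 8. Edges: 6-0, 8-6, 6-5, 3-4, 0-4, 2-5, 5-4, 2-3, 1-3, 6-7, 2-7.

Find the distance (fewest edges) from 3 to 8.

4

Distance 0: 3.
Distance 1: 1, 2, 4.
Distance 2: 0, 5, 7.
Distance 3: 6.
Distance 4: 8 — contains 8.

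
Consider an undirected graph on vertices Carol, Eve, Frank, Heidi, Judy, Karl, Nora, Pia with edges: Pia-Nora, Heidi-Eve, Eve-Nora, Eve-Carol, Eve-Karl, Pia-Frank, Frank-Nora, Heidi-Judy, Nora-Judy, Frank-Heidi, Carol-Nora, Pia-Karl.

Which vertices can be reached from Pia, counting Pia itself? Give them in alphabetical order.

Carol, Eve, Frank, Heidi, Judy, Karl, Nora, Pia

Start at Pia.
Its neighbours: Frank, Karl, Nora.
Then their neighbours: Carol, Eve, Heidi, Judy.
Every vertex is now reached.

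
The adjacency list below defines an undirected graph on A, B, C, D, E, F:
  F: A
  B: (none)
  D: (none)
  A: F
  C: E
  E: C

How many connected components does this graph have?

4

From A: component {A, F}.
From B: component {B}.
From C: component {C, E}.
From D: component {D}.
That's 4 components.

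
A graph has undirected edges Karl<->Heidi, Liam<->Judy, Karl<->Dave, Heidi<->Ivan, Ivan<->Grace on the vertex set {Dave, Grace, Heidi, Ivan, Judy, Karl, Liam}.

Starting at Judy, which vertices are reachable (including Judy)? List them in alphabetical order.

Judy, Liam

Start at Judy.
Its neighbours: Liam.
Nothing further is reachable.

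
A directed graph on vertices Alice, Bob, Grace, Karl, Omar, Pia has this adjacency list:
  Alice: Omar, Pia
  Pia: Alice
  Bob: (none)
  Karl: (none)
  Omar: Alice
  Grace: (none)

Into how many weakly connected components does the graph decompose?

From Alice: component {Alice, Omar, Pia}.
From Bob: component {Bob}.
From Grace: component {Grace}.
From Karl: component {Karl}.
That's 4 components.

4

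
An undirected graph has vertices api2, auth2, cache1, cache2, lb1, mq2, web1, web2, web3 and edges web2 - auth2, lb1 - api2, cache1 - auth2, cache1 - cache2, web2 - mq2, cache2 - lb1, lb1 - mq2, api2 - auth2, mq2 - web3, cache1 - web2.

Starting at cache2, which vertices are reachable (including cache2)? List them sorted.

Start at cache2.
Its neighbours: cache1, lb1.
Then their neighbours: api2, auth2, mq2, web2.
Then next layer: web3.
Nothing further is reachable.

api2, auth2, cache1, cache2, lb1, mq2, web2, web3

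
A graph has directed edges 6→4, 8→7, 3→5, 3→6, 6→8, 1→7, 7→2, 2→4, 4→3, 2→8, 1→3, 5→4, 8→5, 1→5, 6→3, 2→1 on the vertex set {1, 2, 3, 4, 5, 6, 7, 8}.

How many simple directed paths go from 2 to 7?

5

2→1→3→6→8→7
2→1→5→4→3→6→8→7
2→1→7
2→4→3→6→8→7
2→8→7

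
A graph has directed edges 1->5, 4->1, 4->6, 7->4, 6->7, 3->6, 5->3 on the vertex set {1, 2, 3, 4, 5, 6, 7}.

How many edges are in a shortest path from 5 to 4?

4

Distance 0: 5.
Distance 1: 3.
Distance 2: 6.
Distance 3: 7.
Distance 4: 4 — contains 4.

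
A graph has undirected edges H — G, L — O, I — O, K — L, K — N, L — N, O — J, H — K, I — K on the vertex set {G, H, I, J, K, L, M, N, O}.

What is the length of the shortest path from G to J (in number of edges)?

5

Distance 0: G.
Distance 1: H.
Distance 2: K.
Distance 3: I, L, N.
Distance 4: O.
Distance 5: J — contains J.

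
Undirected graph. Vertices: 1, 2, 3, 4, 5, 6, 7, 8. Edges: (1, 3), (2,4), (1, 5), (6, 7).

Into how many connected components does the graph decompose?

4

From 1: component {1, 3, 5}.
From 2: component {2, 4}.
From 6: component {6, 7}.
From 8: component {8}.
That's 4 components.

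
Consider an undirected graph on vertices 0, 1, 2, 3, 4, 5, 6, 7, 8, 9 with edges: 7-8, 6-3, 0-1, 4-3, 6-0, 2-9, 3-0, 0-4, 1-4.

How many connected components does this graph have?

From 0: component {0, 1, 3, 4, 6}.
From 2: component {2, 9}.
From 5: component {5}.
From 7: component {7, 8}.
That's 4 components.

4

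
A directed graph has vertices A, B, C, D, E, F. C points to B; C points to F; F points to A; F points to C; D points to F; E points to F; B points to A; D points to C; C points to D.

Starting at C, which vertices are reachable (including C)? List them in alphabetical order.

Start at C.
Its neighbours: B, D, F.
Then their neighbours: A.
Nothing further is reachable.

A, B, C, D, F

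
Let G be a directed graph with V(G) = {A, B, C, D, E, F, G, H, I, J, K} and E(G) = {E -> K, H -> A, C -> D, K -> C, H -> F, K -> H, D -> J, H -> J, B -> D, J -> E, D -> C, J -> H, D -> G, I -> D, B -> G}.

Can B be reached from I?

Explore from I.
Distance 1: reach D.
Distance 2: reach C, G, J.
Distance 3: reach E, H.
Distance 4: reach A, F, K.
The search from I is exhausted; no directed path reaches B.

No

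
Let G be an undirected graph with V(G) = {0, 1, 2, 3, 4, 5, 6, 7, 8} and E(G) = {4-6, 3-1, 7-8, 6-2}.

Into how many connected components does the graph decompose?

5

From 0: component {0}.
From 1: component {1, 3}.
From 2: component {2, 4, 6}.
From 5: component {5}.
From 7: component {7, 8}.
That's 5 components.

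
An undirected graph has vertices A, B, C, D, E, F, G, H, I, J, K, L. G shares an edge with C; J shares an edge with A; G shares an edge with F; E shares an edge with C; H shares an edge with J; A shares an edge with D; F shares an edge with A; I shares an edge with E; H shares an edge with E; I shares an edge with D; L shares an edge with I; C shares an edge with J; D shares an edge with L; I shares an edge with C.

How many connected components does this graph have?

From A: component {A, C, D, E, F, G, H, I, J, L}.
From B: component {B}.
From K: component {K}.
That's 3 components.

3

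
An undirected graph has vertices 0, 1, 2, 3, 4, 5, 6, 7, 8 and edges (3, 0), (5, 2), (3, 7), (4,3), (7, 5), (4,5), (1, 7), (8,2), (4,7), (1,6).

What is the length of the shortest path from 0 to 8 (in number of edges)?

5

Distance 0: 0.
Distance 1: 3.
Distance 2: 4, 7.
Distance 3: 1, 5.
Distance 4: 2, 6.
Distance 5: 8 — contains 8.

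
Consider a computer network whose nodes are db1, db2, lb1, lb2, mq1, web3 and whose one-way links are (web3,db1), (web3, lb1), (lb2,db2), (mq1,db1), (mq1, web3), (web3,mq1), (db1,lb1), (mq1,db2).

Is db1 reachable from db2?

No

db2 has no outgoing edges, so nothing is reachable from it.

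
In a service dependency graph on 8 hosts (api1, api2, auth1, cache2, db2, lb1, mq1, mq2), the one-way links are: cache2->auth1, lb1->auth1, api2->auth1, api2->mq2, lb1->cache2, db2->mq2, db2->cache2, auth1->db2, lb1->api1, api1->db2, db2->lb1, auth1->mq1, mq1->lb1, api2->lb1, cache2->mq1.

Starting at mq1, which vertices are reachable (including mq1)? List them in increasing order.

api1, auth1, cache2, db2, lb1, mq1, mq2

Start at mq1.
Its neighbours: lb1.
Then their neighbours: api1, auth1, cache2.
Then next layer: db2.
Then next layer: mq2.
Nothing further is reachable.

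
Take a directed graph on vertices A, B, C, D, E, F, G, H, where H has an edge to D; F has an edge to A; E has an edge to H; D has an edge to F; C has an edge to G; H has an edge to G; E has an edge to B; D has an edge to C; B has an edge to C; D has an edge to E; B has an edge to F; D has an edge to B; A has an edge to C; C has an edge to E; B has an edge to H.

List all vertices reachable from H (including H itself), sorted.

A, B, C, D, E, F, G, H

Start at H.
Its neighbours: D, G.
Then their neighbours: B, C, E, F.
Then next layer: A.
Every vertex is now reached.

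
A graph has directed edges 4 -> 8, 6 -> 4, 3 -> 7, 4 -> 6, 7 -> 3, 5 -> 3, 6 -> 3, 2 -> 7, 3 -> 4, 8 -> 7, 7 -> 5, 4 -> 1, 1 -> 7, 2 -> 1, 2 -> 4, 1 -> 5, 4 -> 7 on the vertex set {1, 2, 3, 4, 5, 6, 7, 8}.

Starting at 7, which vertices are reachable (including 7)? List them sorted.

Start at 7.
Its neighbours: 3, 5.
Then their neighbours: 4.
Then next layer: 1, 6, 8.
Nothing further is reachable.

1, 3, 4, 5, 6, 7, 8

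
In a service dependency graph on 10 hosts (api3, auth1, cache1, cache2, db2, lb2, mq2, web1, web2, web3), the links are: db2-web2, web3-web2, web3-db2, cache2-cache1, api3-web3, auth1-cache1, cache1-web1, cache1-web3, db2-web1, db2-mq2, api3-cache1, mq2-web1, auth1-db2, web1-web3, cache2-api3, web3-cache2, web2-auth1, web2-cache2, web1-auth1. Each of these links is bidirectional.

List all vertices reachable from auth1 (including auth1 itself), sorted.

Start at auth1.
Its neighbours: cache1, db2, web1, web2.
Then their neighbours: api3, cache2, mq2, web3.
Nothing further is reachable.

api3, auth1, cache1, cache2, db2, mq2, web1, web2, web3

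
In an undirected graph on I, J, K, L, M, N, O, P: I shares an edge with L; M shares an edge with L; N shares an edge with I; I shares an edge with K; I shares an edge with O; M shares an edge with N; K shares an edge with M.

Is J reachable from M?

No

Explore from M.
Distance 1: reach K, L, N.
Distance 2: reach I.
Distance 3: reach O.
The search is exhausted without reaching J; it lies in a different component.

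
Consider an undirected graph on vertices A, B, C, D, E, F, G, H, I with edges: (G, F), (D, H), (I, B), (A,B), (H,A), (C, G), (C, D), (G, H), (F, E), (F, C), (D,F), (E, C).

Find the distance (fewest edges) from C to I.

5

Distance 0: C.
Distance 1: D, E, F, G.
Distance 2: H.
Distance 3: A.
Distance 4: B.
Distance 5: I — contains I.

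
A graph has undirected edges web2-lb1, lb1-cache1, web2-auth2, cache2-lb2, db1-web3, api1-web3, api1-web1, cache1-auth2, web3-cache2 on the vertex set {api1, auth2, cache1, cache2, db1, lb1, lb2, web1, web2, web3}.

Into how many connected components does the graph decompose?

2

From api1: component {api1, cache2, db1, lb2, web1, web3}.
From auth2: component {auth2, cache1, lb1, web2}.
That's 2 components.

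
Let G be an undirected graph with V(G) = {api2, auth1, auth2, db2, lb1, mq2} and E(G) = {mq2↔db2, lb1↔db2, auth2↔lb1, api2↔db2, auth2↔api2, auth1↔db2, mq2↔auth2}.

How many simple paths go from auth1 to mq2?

auth1–db2–api2–auth2–mq2
auth1–db2–lb1–auth2–mq2
auth1–db2–mq2

3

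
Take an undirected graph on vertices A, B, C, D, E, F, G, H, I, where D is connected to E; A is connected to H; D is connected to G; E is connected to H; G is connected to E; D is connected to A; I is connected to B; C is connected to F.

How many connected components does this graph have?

From A: component {A, D, E, G, H}.
From B: component {B, I}.
From C: component {C, F}.
That's 3 components.

3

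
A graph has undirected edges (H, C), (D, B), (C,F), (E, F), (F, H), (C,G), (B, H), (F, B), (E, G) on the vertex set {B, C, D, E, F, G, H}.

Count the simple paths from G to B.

G–C–F–B
G–C–F–H–B
G–C–H–B
G–C–H–F–B
G–E–F–B
G–E–F–C–H–B
G–E–F–H–B

7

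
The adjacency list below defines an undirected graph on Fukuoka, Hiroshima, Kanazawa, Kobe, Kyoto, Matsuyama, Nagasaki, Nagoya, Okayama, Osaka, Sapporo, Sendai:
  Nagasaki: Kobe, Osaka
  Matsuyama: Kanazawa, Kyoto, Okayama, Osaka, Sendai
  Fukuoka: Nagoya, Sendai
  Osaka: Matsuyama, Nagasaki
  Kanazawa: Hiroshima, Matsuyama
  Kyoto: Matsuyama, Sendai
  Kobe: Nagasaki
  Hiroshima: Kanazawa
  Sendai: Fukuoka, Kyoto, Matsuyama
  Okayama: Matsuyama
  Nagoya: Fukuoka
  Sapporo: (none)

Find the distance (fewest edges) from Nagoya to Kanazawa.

Distance 0: Nagoya.
Distance 1: Fukuoka.
Distance 2: Sendai.
Distance 3: Kyoto, Matsuyama.
Distance 4: Kanazawa, Okayama, Osaka — contains Kanazawa.

4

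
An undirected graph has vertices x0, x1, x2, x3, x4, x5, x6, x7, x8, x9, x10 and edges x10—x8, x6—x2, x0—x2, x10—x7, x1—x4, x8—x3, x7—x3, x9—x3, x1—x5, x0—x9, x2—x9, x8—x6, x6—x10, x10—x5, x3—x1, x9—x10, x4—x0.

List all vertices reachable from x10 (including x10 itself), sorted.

Start at x10.
Its neighbours: x5, x6, x7, x8, x9.
Then their neighbours: x0, x1, x2, x3.
Then next layer: x4.
Every vertex is now reached.

x0, x1, x2, x3, x4, x5, x6, x7, x8, x9, x10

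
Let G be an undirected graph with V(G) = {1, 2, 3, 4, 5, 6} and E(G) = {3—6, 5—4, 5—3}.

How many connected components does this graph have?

From 1: component {1}.
From 2: component {2}.
From 3: component {3, 4, 5, 6}.
That's 3 components.

3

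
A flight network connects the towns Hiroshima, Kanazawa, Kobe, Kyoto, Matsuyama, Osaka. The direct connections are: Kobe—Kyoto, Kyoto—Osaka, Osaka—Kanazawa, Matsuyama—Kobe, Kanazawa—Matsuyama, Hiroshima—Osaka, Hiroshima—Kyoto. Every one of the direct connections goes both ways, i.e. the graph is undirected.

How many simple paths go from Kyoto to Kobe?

Kyoto–Hiroshima–Osaka–Kanazawa–Matsuyama–Kobe
Kyoto–Kobe
Kyoto–Osaka–Kanazawa–Matsuyama–Kobe

3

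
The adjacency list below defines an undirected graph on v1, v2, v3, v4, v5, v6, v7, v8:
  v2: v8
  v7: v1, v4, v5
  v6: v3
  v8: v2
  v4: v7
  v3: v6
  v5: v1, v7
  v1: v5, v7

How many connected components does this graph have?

3

From v1: component {v1, v4, v5, v7}.
From v2: component {v2, v8}.
From v3: component {v3, v6}.
That's 3 components.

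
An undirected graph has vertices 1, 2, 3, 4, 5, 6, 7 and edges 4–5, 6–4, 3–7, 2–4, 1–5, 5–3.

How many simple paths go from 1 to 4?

1

1–5–4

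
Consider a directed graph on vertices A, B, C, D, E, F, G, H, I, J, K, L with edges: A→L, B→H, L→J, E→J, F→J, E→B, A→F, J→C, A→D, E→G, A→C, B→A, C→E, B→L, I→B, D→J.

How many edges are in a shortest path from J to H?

4

Distance 0: J.
Distance 1: C.
Distance 2: E.
Distance 3: B, G.
Distance 4: A, H, L — contains H.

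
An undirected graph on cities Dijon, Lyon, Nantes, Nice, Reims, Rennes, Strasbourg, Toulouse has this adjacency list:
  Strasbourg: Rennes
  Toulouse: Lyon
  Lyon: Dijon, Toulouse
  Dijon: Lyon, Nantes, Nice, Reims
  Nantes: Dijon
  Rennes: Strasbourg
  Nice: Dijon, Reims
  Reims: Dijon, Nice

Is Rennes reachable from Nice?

No

Explore from Nice.
Distance 1: reach Dijon, Reims.
Distance 2: reach Lyon, Nantes.
Distance 3: reach Toulouse.
The search is exhausted without reaching Rennes; it lies in a different component.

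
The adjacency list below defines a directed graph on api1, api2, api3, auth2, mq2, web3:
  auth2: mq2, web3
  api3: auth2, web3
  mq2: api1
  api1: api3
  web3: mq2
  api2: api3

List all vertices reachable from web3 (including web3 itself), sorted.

api1, api3, auth2, mq2, web3

Start at web3.
Its neighbours: mq2.
Then their neighbours: api1.
Then next layer: api3.
Then next layer: auth2.
Nothing further is reachable.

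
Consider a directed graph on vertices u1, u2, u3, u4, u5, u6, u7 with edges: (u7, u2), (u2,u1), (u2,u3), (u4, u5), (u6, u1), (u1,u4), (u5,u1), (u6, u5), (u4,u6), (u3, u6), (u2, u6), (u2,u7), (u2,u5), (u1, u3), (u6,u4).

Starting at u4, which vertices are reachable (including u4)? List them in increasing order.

u1, u3, u4, u5, u6

Start at u4.
Its neighbours: u5, u6.
Then their neighbours: u1.
Then next layer: u3.
Nothing further is reachable.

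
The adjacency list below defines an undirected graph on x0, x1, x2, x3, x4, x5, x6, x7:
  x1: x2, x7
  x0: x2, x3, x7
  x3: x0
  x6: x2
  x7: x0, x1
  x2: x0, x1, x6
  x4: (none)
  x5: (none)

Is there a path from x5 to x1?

No

x5 has no edges, so nothing is reachable from it.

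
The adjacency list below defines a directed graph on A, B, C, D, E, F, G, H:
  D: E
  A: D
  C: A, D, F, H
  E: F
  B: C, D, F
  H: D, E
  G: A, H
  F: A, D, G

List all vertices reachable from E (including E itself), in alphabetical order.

Start at E.
Its neighbours: F.
Then their neighbours: A, D, G.
Then next layer: H.
Nothing further is reachable.

A, D, E, F, G, H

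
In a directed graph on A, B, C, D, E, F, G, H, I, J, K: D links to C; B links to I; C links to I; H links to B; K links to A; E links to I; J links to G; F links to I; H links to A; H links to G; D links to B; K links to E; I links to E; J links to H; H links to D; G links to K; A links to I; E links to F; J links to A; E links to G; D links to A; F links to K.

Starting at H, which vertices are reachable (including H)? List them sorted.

A, B, C, D, E, F, G, H, I, K

Start at H.
Its neighbours: A, B, D, G.
Then their neighbours: C, I, K.
Then next layer: E.
Then next layer: F.
Nothing further is reachable.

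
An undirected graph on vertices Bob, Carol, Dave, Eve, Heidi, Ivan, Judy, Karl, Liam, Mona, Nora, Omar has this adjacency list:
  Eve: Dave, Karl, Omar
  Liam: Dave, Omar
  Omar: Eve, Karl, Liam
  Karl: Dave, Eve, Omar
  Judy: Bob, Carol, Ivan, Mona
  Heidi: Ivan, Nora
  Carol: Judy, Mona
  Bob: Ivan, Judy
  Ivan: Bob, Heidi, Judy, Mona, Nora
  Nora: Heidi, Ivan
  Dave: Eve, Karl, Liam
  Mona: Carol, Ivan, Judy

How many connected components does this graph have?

2

From Bob: component {Bob, Carol, Heidi, Ivan, Judy, Mona, Nora}.
From Dave: component {Dave, Eve, Karl, Liam, Omar}.
That's 2 components.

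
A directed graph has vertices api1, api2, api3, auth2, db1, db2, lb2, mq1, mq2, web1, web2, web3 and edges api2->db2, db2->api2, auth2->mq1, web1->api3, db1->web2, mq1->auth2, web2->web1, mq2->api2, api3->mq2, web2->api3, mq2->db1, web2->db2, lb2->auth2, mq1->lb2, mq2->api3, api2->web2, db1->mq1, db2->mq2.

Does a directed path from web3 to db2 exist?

No

web3 has no outgoing edges, so nothing is reachable from it.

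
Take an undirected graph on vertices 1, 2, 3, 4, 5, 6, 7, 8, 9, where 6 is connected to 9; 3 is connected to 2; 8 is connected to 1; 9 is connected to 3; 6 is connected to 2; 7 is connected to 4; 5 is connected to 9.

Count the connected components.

3

From 1: component {1, 8}.
From 2: component {2, 3, 5, 6, 9}.
From 4: component {4, 7}.
That's 3 components.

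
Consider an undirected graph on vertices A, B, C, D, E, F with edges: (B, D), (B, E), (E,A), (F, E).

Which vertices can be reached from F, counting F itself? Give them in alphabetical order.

A, B, D, E, F

Start at F.
Its neighbours: E.
Then their neighbours: A, B.
Then next layer: D.
Nothing further is reachable.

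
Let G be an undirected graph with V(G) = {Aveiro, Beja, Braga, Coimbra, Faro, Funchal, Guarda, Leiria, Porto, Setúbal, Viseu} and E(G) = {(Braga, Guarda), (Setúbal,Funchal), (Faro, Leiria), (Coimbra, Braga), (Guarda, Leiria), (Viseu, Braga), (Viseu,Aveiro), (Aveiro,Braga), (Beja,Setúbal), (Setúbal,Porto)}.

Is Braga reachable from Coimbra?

Explore from Coimbra.
Distance 1: reach Braga.
Found Braga.

Yes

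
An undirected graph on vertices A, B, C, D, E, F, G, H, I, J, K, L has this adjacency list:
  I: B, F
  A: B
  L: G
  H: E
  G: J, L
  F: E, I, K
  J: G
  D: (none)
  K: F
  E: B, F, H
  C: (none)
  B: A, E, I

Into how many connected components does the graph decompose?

From A: component {A, B, E, F, H, I, K}.
From C: component {C}.
From D: component {D}.
From G: component {G, J, L}.
That's 4 components.

4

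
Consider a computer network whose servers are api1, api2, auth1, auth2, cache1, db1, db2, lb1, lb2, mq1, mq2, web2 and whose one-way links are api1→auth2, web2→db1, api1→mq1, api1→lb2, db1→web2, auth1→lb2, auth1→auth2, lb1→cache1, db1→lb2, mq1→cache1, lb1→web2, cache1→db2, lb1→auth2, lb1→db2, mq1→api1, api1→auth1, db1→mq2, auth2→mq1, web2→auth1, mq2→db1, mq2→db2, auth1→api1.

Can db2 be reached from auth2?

Explore from auth2.
Distance 1: reach mq1.
Distance 2: reach api1, cache1.
Distance 3: reach auth1, db2, lb2.
Found db2.

Yes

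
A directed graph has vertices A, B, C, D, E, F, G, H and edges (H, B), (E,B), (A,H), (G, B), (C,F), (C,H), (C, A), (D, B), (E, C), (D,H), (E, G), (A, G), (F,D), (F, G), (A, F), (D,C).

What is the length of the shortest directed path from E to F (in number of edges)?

Distance 0: E.
Distance 1: B, C, G.
Distance 2: A, F, H — contains F.

2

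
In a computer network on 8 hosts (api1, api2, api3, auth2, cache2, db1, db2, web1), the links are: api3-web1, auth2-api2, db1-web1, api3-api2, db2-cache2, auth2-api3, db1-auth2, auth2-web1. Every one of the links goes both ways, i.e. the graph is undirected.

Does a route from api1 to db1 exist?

api1 has no edges, so nothing is reachable from it.

No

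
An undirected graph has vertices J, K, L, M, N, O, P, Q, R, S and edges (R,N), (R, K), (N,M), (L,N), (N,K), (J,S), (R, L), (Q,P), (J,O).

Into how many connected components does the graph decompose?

From J: component {J, O, S}.
From K: component {K, L, M, N, R}.
From P: component {P, Q}.
That's 3 components.

3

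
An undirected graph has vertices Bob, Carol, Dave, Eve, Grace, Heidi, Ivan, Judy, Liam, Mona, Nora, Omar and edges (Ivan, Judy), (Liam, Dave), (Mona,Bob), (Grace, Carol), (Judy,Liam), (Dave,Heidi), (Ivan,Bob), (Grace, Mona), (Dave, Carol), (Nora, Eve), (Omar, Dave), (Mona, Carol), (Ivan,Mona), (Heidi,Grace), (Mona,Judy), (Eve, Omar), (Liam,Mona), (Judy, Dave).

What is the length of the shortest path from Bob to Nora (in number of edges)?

Distance 0: Bob.
Distance 1: Ivan, Mona.
Distance 2: Carol, Grace, Judy, Liam.
Distance 3: Dave, Heidi.
Distance 4: Omar.
Distance 5: Eve.
Distance 6: Nora — contains Nora.

6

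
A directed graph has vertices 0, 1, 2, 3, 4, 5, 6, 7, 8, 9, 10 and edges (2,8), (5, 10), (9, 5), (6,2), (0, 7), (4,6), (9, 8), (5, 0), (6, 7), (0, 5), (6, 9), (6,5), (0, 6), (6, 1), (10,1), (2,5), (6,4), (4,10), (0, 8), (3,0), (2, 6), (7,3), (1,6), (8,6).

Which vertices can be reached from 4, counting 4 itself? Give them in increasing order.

0, 1, 2, 3, 4, 5, 6, 7, 8, 9, 10

Start at 4.
Its neighbours: 6, 10.
Then their neighbours: 1, 2, 5, 7, 9.
Then next layer: 0, 3, 8.
Every vertex is now reached.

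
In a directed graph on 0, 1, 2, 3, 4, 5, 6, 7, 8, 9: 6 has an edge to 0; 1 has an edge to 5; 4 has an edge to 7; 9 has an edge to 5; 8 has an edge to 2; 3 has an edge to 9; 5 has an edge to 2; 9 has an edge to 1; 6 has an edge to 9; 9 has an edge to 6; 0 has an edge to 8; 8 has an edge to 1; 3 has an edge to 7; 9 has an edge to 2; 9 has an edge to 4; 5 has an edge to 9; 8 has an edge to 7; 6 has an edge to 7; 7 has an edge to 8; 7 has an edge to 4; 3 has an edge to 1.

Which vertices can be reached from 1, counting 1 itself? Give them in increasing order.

0, 1, 2, 4, 5, 6, 7, 8, 9

Start at 1.
Its neighbours: 5.
Then their neighbours: 2, 9.
Then next layer: 4, 6.
Then next layer: 0, 7.
Then next layer: 8.
Nothing further is reachable.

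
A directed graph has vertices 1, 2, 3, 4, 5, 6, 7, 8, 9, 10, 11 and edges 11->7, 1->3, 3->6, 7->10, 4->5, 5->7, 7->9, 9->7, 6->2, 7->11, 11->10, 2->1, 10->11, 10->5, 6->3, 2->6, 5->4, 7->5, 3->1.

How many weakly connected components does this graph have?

From 1: component {1, 2, 3, 6}.
From 4: component {4, 5, 7, 9, 10, 11}.
From 8: component {8}.
That's 3 components.

3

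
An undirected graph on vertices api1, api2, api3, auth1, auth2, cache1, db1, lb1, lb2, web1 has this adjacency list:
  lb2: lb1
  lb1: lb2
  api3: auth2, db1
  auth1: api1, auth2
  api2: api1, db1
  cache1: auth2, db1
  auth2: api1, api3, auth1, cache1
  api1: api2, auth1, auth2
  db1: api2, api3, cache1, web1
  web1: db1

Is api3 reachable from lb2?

Explore from lb2.
Distance 1: reach lb1.
The search is exhausted without reaching api3; it lies in a different component.

No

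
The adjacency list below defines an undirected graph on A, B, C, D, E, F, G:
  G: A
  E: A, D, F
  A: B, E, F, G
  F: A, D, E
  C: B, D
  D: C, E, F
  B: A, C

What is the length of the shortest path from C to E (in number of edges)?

Distance 0: C.
Distance 1: B, D.
Distance 2: A, E, F — contains E.

2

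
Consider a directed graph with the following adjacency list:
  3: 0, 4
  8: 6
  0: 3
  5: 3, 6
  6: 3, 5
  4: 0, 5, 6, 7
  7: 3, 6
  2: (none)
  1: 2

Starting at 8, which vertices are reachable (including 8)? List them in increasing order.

0, 3, 4, 5, 6, 7, 8

Start at 8.
Its neighbours: 6.
Then their neighbours: 3, 5.
Then next layer: 0, 4.
Then next layer: 7.
Nothing further is reachable.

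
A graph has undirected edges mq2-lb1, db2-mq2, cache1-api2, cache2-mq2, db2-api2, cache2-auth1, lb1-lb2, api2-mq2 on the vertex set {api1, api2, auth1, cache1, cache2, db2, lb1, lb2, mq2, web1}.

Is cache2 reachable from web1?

No

web1 has no edges, so nothing is reachable from it.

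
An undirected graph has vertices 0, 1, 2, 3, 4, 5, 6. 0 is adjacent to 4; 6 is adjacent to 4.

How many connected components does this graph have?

5

From 0: component {0, 4, 6}.
From 1: component {1}.
From 2: component {2}.
From 3: component {3}.
From 5: component {5}.
That's 5 components.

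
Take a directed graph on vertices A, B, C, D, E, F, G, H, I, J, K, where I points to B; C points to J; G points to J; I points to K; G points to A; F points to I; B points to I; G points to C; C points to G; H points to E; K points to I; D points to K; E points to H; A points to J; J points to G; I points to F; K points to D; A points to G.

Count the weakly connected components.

From A: component {A, C, G, J}.
From B: component {B, D, F, I, K}.
From E: component {E, H}.
That's 3 components.

3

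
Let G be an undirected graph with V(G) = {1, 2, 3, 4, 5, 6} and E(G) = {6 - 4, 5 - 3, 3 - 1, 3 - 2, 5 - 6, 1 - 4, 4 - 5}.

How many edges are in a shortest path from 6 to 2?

3

Distance 0: 6.
Distance 1: 4, 5.
Distance 2: 1, 3.
Distance 3: 2 — contains 2.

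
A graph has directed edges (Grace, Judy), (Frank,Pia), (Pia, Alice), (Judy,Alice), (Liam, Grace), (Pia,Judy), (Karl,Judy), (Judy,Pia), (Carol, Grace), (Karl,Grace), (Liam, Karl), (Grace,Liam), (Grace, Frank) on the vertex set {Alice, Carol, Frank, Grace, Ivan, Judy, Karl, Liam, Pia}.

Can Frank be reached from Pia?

Explore from Pia.
Distance 1: reach Alice, Judy.
The search from Pia is exhausted; no directed path reaches Frank.

No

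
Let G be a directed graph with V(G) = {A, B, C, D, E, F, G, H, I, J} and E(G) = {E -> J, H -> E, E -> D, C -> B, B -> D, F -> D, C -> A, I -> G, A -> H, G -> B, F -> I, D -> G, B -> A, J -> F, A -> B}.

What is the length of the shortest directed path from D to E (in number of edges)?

Distance 0: D.
Distance 1: G.
Distance 2: B.
Distance 3: A.
Distance 4: H.
Distance 5: E — contains E.

5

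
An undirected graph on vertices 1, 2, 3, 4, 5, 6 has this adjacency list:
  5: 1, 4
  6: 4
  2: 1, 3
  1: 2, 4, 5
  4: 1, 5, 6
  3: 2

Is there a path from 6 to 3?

Explore from 6.
Distance 1: reach 4.
Distance 2: reach 1, 5.
Distance 3: reach 2.
Distance 4: reach 3.
Found 3.

Yes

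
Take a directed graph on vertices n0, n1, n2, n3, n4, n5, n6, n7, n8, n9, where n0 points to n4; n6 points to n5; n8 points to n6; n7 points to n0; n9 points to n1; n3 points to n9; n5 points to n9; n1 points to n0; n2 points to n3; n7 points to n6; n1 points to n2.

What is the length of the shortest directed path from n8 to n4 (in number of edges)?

6

Distance 0: n8.
Distance 1: n6.
Distance 2: n5.
Distance 3: n9.
Distance 4: n1.
Distance 5: n0, n2.
Distance 6: n3, n4 — contains n4.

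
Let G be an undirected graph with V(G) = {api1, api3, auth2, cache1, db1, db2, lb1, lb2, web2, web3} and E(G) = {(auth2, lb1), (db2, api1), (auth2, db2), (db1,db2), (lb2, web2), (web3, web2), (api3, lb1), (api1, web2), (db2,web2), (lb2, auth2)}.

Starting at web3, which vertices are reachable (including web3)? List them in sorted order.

api1, api3, auth2, db1, db2, lb1, lb2, web2, web3

Start at web3.
Its neighbours: web2.
Then their neighbours: api1, db2, lb2.
Then next layer: auth2, db1.
Then next layer: lb1.
Then next layer: api3.
Nothing further is reachable.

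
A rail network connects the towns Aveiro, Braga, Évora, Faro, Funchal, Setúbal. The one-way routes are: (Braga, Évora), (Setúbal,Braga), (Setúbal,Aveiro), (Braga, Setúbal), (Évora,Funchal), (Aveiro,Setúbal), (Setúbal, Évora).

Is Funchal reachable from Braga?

Yes

Explore from Braga.
Distance 1: reach Évora, Setúbal.
Distance 2: reach Aveiro, Funchal.
Found Funchal.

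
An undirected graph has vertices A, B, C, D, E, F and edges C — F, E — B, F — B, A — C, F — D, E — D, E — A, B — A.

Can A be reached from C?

Explore from C.
Distance 1: reach A, F.
Found A.

Yes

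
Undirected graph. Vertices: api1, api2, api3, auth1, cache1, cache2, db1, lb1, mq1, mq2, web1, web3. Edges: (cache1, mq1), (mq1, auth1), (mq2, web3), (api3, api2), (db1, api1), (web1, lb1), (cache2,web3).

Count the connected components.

From api1: component {api1, db1}.
From api2: component {api2, api3}.
From auth1: component {auth1, cache1, mq1}.
From cache2: component {cache2, mq2, web3}.
From lb1: component {lb1, web1}.
That's 5 components.

5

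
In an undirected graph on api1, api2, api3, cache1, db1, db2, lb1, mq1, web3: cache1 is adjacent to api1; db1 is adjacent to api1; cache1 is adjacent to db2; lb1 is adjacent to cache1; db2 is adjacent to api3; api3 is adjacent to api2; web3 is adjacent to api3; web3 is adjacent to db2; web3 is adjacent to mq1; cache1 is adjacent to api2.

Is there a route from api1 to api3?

Explore from api1.
Distance 1: reach cache1, db1.
Distance 2: reach api2, db2, lb1.
Distance 3: reach api3, web3.
Found api3.

Yes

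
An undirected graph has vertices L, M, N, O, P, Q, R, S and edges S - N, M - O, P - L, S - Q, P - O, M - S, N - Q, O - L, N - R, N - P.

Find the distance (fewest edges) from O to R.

Distance 0: O.
Distance 1: L, M, P.
Distance 2: N, S.
Distance 3: Q, R — contains R.

3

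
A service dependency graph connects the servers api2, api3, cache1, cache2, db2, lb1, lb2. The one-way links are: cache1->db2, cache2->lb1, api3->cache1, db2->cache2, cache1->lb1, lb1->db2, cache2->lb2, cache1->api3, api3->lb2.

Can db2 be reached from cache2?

Yes

Explore from cache2.
Distance 1: reach lb1, lb2.
Distance 2: reach db2.
Found db2.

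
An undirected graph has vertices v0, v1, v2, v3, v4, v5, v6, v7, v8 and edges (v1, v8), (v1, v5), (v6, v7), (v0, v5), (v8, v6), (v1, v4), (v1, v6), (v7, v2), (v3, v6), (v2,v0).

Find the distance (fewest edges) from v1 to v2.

3

Distance 0: v1.
Distance 1: v4, v5, v6, v8.
Distance 2: v0, v3, v7.
Distance 3: v2 — contains v2.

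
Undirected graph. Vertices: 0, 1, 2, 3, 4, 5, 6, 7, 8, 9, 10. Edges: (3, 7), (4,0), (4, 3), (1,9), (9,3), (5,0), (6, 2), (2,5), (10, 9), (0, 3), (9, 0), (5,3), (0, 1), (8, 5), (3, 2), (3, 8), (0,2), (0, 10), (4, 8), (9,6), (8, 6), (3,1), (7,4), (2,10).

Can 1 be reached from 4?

Explore from 4.
Distance 1: reach 0, 3, 7, 8.
Distance 2: reach 1, 2, 5, 6, 9, 10.
Found 1.

Yes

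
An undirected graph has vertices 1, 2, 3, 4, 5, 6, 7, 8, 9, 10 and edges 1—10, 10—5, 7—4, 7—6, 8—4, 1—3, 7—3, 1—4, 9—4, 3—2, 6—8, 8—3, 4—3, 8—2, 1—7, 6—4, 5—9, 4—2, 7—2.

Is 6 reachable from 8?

Yes

Explore from 8.
Distance 1: reach 2, 3, 4, 6.
Found 6.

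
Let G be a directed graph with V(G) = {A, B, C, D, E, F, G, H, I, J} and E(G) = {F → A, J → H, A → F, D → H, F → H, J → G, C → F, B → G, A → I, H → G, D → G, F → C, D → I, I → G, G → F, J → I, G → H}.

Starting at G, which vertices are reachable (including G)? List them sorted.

A, C, F, G, H, I

Start at G.
Its neighbours: F, H.
Then their neighbours: A, C.
Then next layer: I.
Nothing further is reachable.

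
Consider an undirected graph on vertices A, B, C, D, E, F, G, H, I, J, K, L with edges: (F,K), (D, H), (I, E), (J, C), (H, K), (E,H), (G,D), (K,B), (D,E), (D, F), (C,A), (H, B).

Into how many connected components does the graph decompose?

From A: component {A, C, J}.
From B: component {B, D, E, F, G, H, I, K}.
From L: component {L}.
That's 3 components.

3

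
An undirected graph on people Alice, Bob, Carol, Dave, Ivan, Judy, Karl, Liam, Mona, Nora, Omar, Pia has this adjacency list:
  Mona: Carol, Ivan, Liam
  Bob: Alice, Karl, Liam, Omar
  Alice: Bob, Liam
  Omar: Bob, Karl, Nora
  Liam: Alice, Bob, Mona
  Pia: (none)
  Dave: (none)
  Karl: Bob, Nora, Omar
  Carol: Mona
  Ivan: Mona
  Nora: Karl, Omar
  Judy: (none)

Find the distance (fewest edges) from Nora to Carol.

Distance 0: Nora.
Distance 1: Karl, Omar.
Distance 2: Bob.
Distance 3: Alice, Liam.
Distance 4: Mona.
Distance 5: Carol, Ivan — contains Carol.

5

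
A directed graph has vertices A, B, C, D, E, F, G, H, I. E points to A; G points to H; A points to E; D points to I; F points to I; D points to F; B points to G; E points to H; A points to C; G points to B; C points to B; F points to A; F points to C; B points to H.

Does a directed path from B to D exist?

No

Explore from B.
Distance 1: reach G, H.
The search from B is exhausted; no directed path reaches D.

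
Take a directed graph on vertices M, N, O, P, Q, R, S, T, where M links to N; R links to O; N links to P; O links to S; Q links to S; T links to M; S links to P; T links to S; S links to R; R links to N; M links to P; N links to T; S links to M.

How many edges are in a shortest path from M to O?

5

Distance 0: M.
Distance 1: N, P.
Distance 2: T.
Distance 3: S.
Distance 4: R.
Distance 5: O — contains O.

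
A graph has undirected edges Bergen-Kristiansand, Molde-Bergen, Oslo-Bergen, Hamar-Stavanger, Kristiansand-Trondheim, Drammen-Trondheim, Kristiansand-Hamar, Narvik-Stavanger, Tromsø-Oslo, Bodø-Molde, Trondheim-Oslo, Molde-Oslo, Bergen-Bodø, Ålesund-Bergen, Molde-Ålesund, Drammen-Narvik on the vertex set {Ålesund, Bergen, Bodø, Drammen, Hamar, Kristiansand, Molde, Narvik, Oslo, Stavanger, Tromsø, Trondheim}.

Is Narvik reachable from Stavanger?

Yes

Explore from Stavanger.
Distance 1: reach Hamar, Narvik.
Found Narvik.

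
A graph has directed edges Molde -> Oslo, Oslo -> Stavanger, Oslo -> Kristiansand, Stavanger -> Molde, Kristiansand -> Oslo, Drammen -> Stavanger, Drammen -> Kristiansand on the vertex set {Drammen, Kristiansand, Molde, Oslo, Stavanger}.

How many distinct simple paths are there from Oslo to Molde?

Oslo→Stavanger→Molde

1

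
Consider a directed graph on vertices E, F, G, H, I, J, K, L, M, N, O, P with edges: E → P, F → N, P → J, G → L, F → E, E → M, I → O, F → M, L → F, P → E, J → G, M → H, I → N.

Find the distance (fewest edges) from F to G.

Distance 0: F.
Distance 1: E, M, N.
Distance 2: H, P.
Distance 3: J.
Distance 4: G — contains G.

4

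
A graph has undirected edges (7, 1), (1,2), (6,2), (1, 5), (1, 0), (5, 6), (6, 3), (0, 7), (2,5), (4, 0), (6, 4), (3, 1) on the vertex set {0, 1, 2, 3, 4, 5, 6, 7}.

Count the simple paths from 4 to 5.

15

4–0–1–2–5
4–0–1–2–6–5
4–0–1–3–6–2–5
4–0–1–3–6–5
4–0–1–5
4–0–7–1–2–5
4–0–7–1–2–6–5
4–0–7–1–3–6–2–5
4–0–7–1–3–6–5
4–0–7–1–5
4–6–2–1–5
4–6–2–5
4–6–3–1–2–5
4–6–3–1–5
4–6–5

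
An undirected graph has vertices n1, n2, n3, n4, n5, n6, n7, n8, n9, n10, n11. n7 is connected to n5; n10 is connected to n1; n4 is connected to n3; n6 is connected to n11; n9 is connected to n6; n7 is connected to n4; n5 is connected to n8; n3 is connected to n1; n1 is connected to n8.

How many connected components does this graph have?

From n1: component {n1, n3, n4, n5, n7, n8, n10}.
From n2: component {n2}.
From n6: component {n6, n9, n11}.
That's 3 components.

3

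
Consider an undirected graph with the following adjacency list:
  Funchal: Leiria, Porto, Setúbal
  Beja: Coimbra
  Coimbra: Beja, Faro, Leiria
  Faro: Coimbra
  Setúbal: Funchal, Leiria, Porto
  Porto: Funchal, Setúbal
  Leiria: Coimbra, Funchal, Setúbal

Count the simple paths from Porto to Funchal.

3

Porto–Funchal
Porto–Setúbal–Funchal
Porto–Setúbal–Leiria–Funchal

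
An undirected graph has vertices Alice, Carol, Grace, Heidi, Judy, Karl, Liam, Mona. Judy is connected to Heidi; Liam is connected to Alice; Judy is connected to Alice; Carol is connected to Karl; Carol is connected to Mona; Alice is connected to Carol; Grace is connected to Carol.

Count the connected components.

From Alice: component {Alice, Carol, Grace, Heidi, Judy, Karl, Liam, Mona}.
That's 1 component.

1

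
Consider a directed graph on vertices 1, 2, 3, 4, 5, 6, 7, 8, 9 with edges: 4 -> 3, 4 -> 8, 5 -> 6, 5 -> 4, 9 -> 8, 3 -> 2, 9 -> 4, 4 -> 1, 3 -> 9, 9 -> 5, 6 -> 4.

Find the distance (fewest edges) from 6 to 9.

3

Distance 0: 6.
Distance 1: 4.
Distance 2: 1, 3, 8.
Distance 3: 2, 9 — contains 9.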